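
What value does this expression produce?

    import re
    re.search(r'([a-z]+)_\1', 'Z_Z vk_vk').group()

'vk_vk'

The backreference `\1` re-matches whatever the first group consumed, character for character.
`re.search` scans for the first position where the pattern succeeds.
The match spans [4:9] → 'vk_vk'.
Captured: group 1 = 'vk'.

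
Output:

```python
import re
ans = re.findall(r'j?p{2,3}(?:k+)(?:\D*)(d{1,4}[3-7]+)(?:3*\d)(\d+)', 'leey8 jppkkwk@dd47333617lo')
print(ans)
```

[('d473336', '7')]

Pattern: optionally a literal 'j', then 2 to 3 of a literal 'p'; then one or more of a literal 'k' (non-capturing group); then zero or more of a non-digit (non-capturing group); then 1 to 4 of a literal 'd', then one or more of a character in [3-7] (captured); then zero or more of a literal '3', then a digit (non-capturing group); then one or more of a digit (captured).
Scanning left to right: at [6:24] match 'jppkkwk@dd47333617', groups = ('d473336', '7').
With 2 capturing groups, `findall` returns a 2-tuple per match.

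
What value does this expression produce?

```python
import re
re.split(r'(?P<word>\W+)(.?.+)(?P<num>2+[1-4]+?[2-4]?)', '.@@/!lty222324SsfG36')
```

['', '.@@/!', 'lty2223', '24', 'SsfG36']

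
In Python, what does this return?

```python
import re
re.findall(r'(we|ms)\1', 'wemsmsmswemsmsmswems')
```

A backreference is literal: `\1` must see the identical characters the first group matched.
Matches: at [2:6] match 'msms', group 1 = 'ms'; at [10:14] match 'msms', group 1 = 'ms'.
`findall` collects group 1 from each match (2 total).

['ms', 'ms']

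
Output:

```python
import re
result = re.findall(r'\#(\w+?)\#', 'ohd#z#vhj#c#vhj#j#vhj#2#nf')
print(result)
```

Matches: at [3:6] match '#z#', group 1 = 'z'; at [9:12] match '#c#', group 1 = 'c'; at [15:18] match '#j#', group 1 = 'j'; at [21:24] match '#2#', group 1 = '2'.
`findall` collects group 1 from each match (4 total).

['z', 'c', 'j', '2']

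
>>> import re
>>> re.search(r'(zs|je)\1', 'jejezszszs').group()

'jeje'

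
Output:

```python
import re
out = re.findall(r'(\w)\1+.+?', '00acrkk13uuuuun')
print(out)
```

['0', 'k', 'u']

The backreference `\1` re-matches whatever the first group consumed, character for character.
Scanning left to right: at [0:3] match '00a', group 1 = '0'; at [5:8] match 'kk1', group 1 = 'k'; at [9:15] match 'uuuuun', group 1 = 'u'.
`findall` collects group 1 from each match (3 total).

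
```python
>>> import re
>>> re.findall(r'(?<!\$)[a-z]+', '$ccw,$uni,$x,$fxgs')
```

['cw', 'ni', 'xgs']

A negative assertion filters positions out without eating any characters.
Matches: at [2:4] → 'cw'; at [7:9] → 'ni'; at [15:18] → 'xgs'.
No capturing groups, so `findall` returns the 3 full match strings.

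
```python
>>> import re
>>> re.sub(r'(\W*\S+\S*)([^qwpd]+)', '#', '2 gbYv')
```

'#'

The pattern matches zero or more of a non-word character, then one or more of a non-whitespace character, then zero or more of a non-whitespace character (captured); then one or more of any character except [qwpd] (captured).
Each match is replaced by '#'.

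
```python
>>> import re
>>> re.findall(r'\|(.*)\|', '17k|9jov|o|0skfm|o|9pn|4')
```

With a single group, `findall` returns only what that group captured — 1 item.

['9jov|o|0skfm|o|9pn']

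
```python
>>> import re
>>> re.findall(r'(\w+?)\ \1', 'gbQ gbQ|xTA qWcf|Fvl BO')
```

['gbQ']

The backreference `\1` re-matches whatever the first group consumed, character for character.
`findall` collects group 1 from the one match (1 total).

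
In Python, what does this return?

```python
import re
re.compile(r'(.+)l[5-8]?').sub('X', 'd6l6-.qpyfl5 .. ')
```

Pattern: one or more of any character (captured); then the literal 'l', then optionally a character in [5-8].
Matches: at [0:12] → 'd6l6-.qpyfl5'.
`sub` substitutes 'X' at each match site.

'X .. '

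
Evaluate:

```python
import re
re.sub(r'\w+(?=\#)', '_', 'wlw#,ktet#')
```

'_#,_#'

Lookahead/lookbehind check context without consuming it, so the matched span excludes the asserted characters.
Matches: at [0:3] → 'wlw'; at [5:9] → 'ktet'.
Every occurrence is swapped for '_'.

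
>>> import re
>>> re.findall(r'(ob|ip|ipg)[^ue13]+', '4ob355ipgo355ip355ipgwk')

['ip', 'ip']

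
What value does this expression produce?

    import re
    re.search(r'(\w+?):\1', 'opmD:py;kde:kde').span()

The backreference `\1` re-matches whatever the first group consumed, character for character.
The match spans [8:15] → 'kde:kde'.

(8, 15)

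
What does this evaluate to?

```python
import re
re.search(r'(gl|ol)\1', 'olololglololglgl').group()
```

'olol'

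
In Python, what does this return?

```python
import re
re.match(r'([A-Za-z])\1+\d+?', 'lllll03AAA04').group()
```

'lllll0'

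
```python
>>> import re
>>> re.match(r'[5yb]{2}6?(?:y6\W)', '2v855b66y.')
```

None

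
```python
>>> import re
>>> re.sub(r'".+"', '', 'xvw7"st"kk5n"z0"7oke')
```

Matches: at [4:16] → '"st"kk5n"z0"'.
`sub` substitutes '' at each match site.

'xvw77oke'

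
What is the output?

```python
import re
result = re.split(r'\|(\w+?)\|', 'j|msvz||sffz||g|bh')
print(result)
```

With a capturing group present, the delimiter's captured portion is kept in the result list.

['j', 'msvz', '', 'sffz', '', 'g', 'bh']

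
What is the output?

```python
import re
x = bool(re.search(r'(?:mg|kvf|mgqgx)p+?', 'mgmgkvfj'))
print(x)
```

Here the pattern never matches, so the call returns None, and `bool(None)` is False.

False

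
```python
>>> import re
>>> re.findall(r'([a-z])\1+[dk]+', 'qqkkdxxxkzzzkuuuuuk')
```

['q', 'x', 'z', 'u']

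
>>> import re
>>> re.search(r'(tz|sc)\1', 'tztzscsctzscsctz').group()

`\1` is not a pattern — it's the concrete string captured by group 1, re-applied verbatim.
The match spans [0:4] → 'tztz'.

'tztz'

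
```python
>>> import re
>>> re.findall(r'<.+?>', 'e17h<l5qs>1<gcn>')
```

Lazy quantifiers expand one character at a time until the remainder of the pattern can match.
Scanning left to right: at [4:10] → '<l5qs>'; at [11:16] → '<gcn>'.
`findall` yields the raw match text (2 of them) because the pattern has no groups.

['<l5qs>', '<gcn>']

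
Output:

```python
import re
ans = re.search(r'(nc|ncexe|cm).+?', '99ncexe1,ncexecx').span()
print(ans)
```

Alternation tries branches left to right and keeps the first one that lets the overall match succeed at that position.
`re.search` tries every starting position until one works.
The match spans [2:5] → 'nce'.
Captured: group 1 = 'nc'.

(2, 5)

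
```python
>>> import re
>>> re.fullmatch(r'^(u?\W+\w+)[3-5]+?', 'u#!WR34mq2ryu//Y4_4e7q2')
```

None

The pattern matches anchored at the start of the string; then optionally a literal 'u', then one or more of a non-word character, then one or more of a word character (captured); then one or more of a character in [3-5] (lazy).
`re.fullmatch` requires the pattern to consume the entire string.
Here there's no way to consume every character, so the call returns None.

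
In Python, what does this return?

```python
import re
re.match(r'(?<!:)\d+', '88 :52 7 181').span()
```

`match` is anchored at position 0; if the pattern doesn't fit there, it returns None.
The match spans [0:2] → '88'.

(0, 2)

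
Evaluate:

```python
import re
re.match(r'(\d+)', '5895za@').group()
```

'5895'

This matches one or more of a digit (captured).
With `match`, the pattern is implicitly anchored at the beginning.
The match spans [0:4] → '5895'.
Captured: group 1 = '5895'.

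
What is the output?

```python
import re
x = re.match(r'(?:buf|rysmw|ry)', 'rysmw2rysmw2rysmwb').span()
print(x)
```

Alternation isn't longest-match — the leftmost alternative that fits at this position is chosen.
With `match`, the pattern is implicitly anchored at the beginning.
The match spans [0:5] → 'rysmw'.

(0, 5)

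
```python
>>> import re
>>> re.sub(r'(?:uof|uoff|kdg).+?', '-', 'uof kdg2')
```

'--'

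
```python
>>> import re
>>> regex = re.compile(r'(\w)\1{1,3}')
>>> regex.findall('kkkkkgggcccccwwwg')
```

After group 1 captures some text, `\1` only succeeds where that same text appears again.
One capturing group, so `findall` returns just the captured substring from each match — 4 in all.

['k', 'g', 'c', 'w']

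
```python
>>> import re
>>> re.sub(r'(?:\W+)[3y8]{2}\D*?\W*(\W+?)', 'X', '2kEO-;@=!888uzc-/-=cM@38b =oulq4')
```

'2kEO-;@=!888uzc-/-=cMXoulq4'

The pattern matches one or more of a non-word character (non-capturing group); then exactly 2 of one of [3y8]; then zero or more of a non-digit (lazy), then zero or more of a non-word character; then one or more of a non-word character (lazy) (captured).
Each match is replaced by 'X'.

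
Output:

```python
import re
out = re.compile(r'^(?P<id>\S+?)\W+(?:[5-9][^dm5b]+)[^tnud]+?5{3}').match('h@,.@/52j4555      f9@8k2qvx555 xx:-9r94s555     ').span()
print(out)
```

(0, 31)

This matches anchored at the start of the string; then one or more of a non-whitespace character (lazy) (captured as 'id'); then one or more of a non-word character; then a character in [5-9], then one or more of any character except [dm5b] (non-capturing group); then one or more of any character except [tnud] (lazy), then exactly 3 of the literal '5'.
`match` is anchored at position 0; if the pattern doesn't fit there, it returns None.
The match spans [0:31] → 'h@,.@/52j4555      f9@8k2qvx555'.
Captured: group 1 = 'h'.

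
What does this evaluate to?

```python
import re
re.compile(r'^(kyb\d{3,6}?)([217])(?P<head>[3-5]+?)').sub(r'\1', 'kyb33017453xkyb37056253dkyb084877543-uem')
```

Pattern: anchored at the start of the string; then the literal 'kyb', then 3 to 6 of a digit (lazy) (captured); then one of [217] (captured); then one or more of a character in [3-5] (lazy) (captured as 'head').
A `+?`/`*?`/`{m,n}?` starts at its minimum and grows only as far as needed for what follows to match.
Matches: at [0:9] → 'kyb330174'.
`\1` in the replacement pulls in group 1's text for each match.

'kyb330153xkyb37056253dkyb084877543-uem'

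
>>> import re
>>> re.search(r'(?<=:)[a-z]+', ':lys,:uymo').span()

(1, 4)

Because the assertion is zero-width, the text it checks is not consumed and won't appear in the result.
`search` walks the string left to right and returns the first match it finds.
The match spans [1:4] → 'lys'.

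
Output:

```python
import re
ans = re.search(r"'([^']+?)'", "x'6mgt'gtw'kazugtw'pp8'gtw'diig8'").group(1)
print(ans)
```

6mgt

Unlike `match`, `search` isn't anchored — it looks for the pattern anywhere in the string.
The match spans [1:7] → "'6mgt'".
Captured: group 1 = '6mgt'.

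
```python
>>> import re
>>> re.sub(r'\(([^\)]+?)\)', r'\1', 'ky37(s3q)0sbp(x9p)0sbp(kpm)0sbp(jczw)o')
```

`\1` in the replacement pulls in group 1's text for each match.

'ky37s3q0sbpx9p0sbpkpm0sbpjczwo'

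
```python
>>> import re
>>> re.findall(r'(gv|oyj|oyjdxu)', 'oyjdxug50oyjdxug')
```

`|` is ordered: at each position the engine commits to the first alternative that works.
One capturing group, so `findall` returns just the captured substring from each match — 2 in all.

['oyj', 'oyj']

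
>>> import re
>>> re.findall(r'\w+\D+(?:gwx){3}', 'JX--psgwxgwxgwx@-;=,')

This matches one or more of a word character; then one or more of a non-digit, then the literal 'gwx' repeated 3 times.
Scanning left to right: at [0:15] → 'JX--psgwxgwxgwx'.
No capturing groups, so `findall` returns the 1 full match string.

['JX--psgwxgwxgwx']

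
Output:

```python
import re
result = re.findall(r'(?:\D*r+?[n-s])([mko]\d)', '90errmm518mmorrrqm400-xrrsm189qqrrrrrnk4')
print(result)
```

['m4', 'm1', 'k4']

Pattern: zero or more of a non-digit, then one or more of the literal 'r' (lazy), then a character in [n-s] (non-capturing group); then one of [mko], then a digit (captured).
Scanning left to right: at [10:19] match 'mmorrrqm4', group 1 = 'm4'; at [21:28] match '-xrrsm1', group 1 = 'm1'; at [30:40] match 'qqrrrrrnk4', group 1 = 'k4'.
`findall` collects group 1 from each match (3 total).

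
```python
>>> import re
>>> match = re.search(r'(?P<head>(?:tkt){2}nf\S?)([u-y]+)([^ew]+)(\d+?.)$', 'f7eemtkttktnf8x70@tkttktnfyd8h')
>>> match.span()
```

This matches the literal 'tkt' repeated 2 times, then the literal 'nf', then optionally a non-whitespace character (captured as 'head'); then one or more of a character in [u-y] (captured); then one or more of any character except [ew] (captured); then one or more of a digit (lazy), then any character (captured); then anchored at the end.
`re.search` tries every starting position until one works.
The match spans [5:30] → 'tkttktnf8x70@tkttktnfyd8h'.
Captured: group 1 = 'tkttktnf8', group 2 = 'x', group 3 = '70@tkttktnfyd', group 4 = '8h'.

(5, 30)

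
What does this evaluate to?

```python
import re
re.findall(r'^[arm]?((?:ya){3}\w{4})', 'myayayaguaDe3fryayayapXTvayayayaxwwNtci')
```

['yayayaguaD']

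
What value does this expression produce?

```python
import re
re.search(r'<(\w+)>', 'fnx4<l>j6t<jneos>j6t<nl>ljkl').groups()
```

`re.search` scans for the first position where the pattern succeeds.
The match spans [4:7] → '<l>'.
Captured: group 1 = 'l'.

('l',)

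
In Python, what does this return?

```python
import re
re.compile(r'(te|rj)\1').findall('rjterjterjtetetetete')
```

`\1` is not a pattern — it's the concrete string captured by group 1, re-applied verbatim.
Scanning left to right: at [10:14] match 'tete', group 1 = 'te'; at [14:18] match 'tete', group 1 = 'te'.
One capturing group, so `findall` returns just the captured substring from each match — 2 in all.

['te', 'te']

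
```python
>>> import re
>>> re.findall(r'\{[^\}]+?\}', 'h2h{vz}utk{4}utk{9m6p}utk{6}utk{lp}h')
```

['{vz}', '{4}', '{9m6p}', '{6}', '{lp}']

Scanning left to right: at [3:7] → '{vz}'; at [10:13] → '{4}'; at [16:22] → '{9m6p}'; at [25:28] → '{6}'; at [31:35] → '{lp}'.
Since nothing is captured, `findall` lists the 5 matched substrings directly.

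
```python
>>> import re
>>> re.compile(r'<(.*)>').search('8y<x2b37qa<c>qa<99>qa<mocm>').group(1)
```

'x2b37qa<c>qa<99>qa<mocm'

The match spans [2:27] → '<x2b37qa<c>qa<99>qa<mocm>'.
Captured: group 1 = 'x2b37qa<c>qa<99>qa<mocm'.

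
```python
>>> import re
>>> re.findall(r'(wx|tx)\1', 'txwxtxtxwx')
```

`\1` is not a pattern — it's the concrete string captured by group 1, re-applied verbatim.
Scanning left to right: at [4:8] match 'txtx', group 1 = 'tx'.
`findall` collects group 1 from the one match (1 total).

['tx']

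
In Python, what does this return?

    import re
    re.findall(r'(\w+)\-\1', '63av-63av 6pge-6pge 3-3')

['63av', '6pge', '3']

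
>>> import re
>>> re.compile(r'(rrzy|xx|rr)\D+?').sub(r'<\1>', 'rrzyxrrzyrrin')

'<rrzy><rrzy>rin'

The regex engine tests alternatives in the order written; an earlier branch that matches wins even if a later one would match more.
Matches: at [0:5] → 'rrzyx'; at [5:10] → 'rrzyr'.
The replacement refers to a captured group, so each match is rewritten using its own captured text.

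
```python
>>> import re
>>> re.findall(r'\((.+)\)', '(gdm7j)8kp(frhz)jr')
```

One capturing group, so `findall` returns just the captured substring from the one match — 1 in all.

['gdm7j)8kp(frhz']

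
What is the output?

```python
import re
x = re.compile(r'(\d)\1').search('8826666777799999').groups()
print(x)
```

('8',)

The match spans [0:2] → '88'.
Captured: group 1 = '8'.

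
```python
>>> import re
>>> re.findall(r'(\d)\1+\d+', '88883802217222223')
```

['8']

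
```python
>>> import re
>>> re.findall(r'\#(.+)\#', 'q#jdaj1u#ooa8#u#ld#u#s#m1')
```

Matches: at [1:23] match '#jdaj1u#ooa8#u#ld#u#s#', group 1 = 'jdaj1u#ooa8#u#ld#u#s'.
One capturing group, so `findall` returns just the captured substring from the one match — 1 in all.

['jdaj1u#ooa8#u#ld#u#s']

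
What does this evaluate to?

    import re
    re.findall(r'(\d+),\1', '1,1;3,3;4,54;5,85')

`\1` has to match the exact text group 1 already captured.
Scanning left to right: at [0:3] match '1,1', group 1 = '1'; at [4:7] match '3,3', group 1 = '3'.
Because there's exactly one group, `findall` drops the full match and keeps group 1 from each hit.

['1', '3']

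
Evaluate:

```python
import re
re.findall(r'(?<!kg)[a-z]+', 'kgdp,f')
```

['kgdp', 'f']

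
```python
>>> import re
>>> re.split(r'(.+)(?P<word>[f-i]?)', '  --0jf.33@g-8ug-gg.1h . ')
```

['', '  --0jf.33@g-8ug-gg.1h . ', '', '']

Pattern: one or more of any character (captured); then optionally a character in [f-i] (captured as 'word').
Because the pattern has a capturing group, `split` also inserts each captured text between the pieces.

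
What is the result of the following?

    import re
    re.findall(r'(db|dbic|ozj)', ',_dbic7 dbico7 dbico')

Alternation tries branches left to right and keeps the first one that lets the overall match succeed at that position.
Because there's exactly one group, `findall` drops the full match and keeps group 1 from each hit.

['db', 'db', 'db']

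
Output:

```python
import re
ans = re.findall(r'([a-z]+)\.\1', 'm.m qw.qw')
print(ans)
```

After group 1 captures some text, `\1` only succeeds where that same text appears again.
Walking the string: at [0:3] match 'm.m', group 1 = 'm'; at [4:9] match 'qw.qw', group 1 = 'qw'.
`findall` collects group 1 from each match (2 total).

['m', 'qw']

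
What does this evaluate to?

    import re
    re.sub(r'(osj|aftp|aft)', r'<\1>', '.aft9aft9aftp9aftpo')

Alternation tries branches left to right and keeps the first one that lets the overall match succeed at that position.
`\1` in the replacement pulls in group 1's text for each match.

'.<aft>9<aft>9<aftp>9<aftp>o'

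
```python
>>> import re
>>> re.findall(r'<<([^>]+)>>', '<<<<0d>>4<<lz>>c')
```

['<<0d', 'lz']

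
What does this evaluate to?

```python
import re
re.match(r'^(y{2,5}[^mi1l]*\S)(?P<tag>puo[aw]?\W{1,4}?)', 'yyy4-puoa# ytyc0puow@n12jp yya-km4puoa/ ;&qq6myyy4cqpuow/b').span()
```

(0, 21)

`re.match` won't scan ahead — the pattern has to work from the very first character.
The match spans [0:21] → 'yyy4-puoa# ytyc0puow@'.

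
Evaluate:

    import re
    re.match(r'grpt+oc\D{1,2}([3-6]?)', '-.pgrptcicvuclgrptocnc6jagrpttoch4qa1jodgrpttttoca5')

With `match`, the pattern is implicitly anchored at the beginning.
Here the string doesn't start with a match, so the call returns None.

None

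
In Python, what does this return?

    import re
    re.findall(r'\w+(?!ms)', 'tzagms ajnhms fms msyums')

['tzagms', 'ajnhms', 'fms', 'msyums']

The negative lookahead/lookbehind blocks any match where the forbidden context is present.
`findall` yields the raw match text (4 of them) because the pattern has no groups.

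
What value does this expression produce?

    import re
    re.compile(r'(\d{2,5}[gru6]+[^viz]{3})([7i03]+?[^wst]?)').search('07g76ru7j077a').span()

(3, 12)

Pattern: 2 to 5 of a digit, then one or more of one of [gru6], then exactly 3 of any character except [viz] (captured); then one or more of one of [7i03] (lazy), then optionally any character except [wst] (captured).
`re.search` scans for the first position where the pattern succeeds.
The match spans [3:12] → '76ru7j077'.
Captured: group 1 = '76ru7j0', group 2 = '77'.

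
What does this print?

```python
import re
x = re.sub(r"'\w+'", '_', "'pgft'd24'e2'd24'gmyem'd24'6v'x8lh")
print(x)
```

_d24_d24_d24_x8lh

`sub` substitutes '_' at each match site.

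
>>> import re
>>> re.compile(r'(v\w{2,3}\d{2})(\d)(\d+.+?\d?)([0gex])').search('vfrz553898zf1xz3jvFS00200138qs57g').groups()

('vfrz55', '3', '898zf1', 'x')

This matches the literal 'v', then 2 to 3 of a word character, then exactly 2 of a digit (captured); then a digit (captured); then one or more of a digit, then one or more of any character (lazy), then optionally a digit (captured); then one of [0gex] (captured).
Lazy quantifiers expand one character at a time until the remainder of the pattern can match.
`re.search` tries every starting position until one works.
The match spans [0:14] → 'vfrz553898zf1x'.
Captured: group 1 = 'vfrz55', group 2 = '3', group 3 = '898zf1', group 4 = 'x'.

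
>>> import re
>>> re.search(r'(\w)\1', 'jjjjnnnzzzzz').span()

After group 1 captures some text, `\1` only succeeds where that same text appears again.
Unlike `match`, `search` isn't anchored — it looks for the pattern anywhere in the string.
The match spans [0:2] → 'jj'.
Captured: group 1 = 'j'.

(0, 2)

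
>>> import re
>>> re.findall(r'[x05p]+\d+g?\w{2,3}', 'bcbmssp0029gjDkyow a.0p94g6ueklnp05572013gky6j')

['p0029gjDk', '0p94g6ue', 'p05572013gky6']

Pattern: one or more of one of [x05p]; then one or more of a digit, then optionally the literal 'g', then 2 to 3 of a word character.
Matches: at [6:15] → 'p0029gjDk'; at [21:29] → '0p94g6ue'; at [32:45] → 'p05572013gky6'.
No capturing groups, so `findall` returns the 3 full match strings.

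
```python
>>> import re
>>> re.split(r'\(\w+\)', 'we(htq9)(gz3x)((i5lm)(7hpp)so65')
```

['we', '', '(', '', 'so65']

Matches to split on: at [2:8] → '(htq9)'; at [8:14] → '(gz3x)'; at [15:21] → '(i5lm)'; at [21:27] → '(7hpp)'.
`split` removes every match and returns the 5 fragments in between.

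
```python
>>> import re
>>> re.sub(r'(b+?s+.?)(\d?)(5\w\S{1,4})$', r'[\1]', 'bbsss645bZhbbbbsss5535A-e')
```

'bbsss645bZh[bbbbsss5]'

The pattern matches one or more of the literal 'b' (lazy), then one or more of the literal 's', then optionally any character (captured); then optionally a digit (captured); then the literal '5', then a word character, then 1 to 4 of a non-whitespace character (captured); then anchored at the end.
Matches: at [11:25] → 'bbbbsss5535A-e'.
Each match is replaced using the text its own group 1 captured.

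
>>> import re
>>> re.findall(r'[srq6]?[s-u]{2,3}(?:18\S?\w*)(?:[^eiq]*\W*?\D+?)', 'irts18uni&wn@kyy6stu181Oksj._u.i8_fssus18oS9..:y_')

['rts18uni&wn@kyy6stu181Oksj._u.i', 'ssus18oS9..:y_']

This matches optionally one of [srq6], then 2 to 3 of a character in [s-u]; then the literal '18', then optionally a non-whitespace character, then zero or more of a word character (non-capturing group); then zero or more of any character except [eiq], then zero or more of a non-word character (lazy), then one or more of a non-digit (lazy) (non-capturing group).
Walking the string: at [1:32] → 'rts18uni&wn@kyy6stu181Oksj._u.i'; at [35:49] → 'ssus18oS9..:y_'.
With no groups in the pattern, `findall` gives back each whole match — 2 here.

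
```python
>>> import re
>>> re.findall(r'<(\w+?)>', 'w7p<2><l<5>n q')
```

['2', '5']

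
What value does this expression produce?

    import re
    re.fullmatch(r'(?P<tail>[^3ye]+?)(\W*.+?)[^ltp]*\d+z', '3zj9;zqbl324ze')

This matches one or more of any character except [3ye] (lazy) (captured as 'tail'); then zero or more of a non-word character, then one or more of any character (lazy) (captured); then zero or more of any character except [ltp], then one or more of a digit, then a literal 'z'.
For `fullmatch`, every character of the input must be accounted for by the pattern.
Here the string isn't matched end-to-end, so the call returns None.

None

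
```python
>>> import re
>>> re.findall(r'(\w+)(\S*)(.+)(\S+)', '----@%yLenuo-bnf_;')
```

[('yLenuo', '-bnf', '_', ';')]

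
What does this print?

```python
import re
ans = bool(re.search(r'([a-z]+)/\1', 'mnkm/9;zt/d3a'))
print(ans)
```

`\1` has to match the exact text group 1 already captured.
`re.search` scans for the first position where the pattern succeeds.
Here nothing in the string fits, so the call returns None, and `bool(None)` is False.

False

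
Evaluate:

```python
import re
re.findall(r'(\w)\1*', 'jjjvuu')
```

['j', 'v', 'u']

A backreference is literal: `\1` must see the identical characters the first group matched.
Walking the string: at [0:3] match 'jjj', group 1 = 'j'; at [3:4] match 'v', group 1 = 'v'; at [4:6] match 'uu', group 1 = 'u'.
`findall` collects group 1 from each match (3 total).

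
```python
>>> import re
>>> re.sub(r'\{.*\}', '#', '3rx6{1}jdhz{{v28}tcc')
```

'3rx6#tcc'

Matches: at [4:17] → '{1}jdhz{{v28}'.
Each match is replaced by '#'.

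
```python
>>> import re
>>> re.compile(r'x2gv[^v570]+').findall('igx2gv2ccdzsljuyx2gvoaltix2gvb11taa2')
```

Pattern: the literal 'x2', then the literal 'gv'; then one or more of any character except [v570].
Matches: at [2:19] → 'x2gv2ccdzsljuyx2g'; at [25:36] → 'x2gvb11taa2'.
With no groups in the pattern, `findall` gives back each whole match — 2 here.

['x2gv2ccdzsljuyx2g', 'x2gvb11taa2']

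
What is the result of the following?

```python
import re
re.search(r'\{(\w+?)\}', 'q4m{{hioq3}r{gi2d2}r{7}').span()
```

(4, 11)

Unlike `match`, `search` isn't anchored — it looks for the pattern anywhere in the string.
The match spans [4:11] → '{hioq3}'.
Captured: group 1 = 'hioq3'.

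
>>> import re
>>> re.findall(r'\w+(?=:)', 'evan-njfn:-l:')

['njfn', 'l']

Lookahead/lookbehind check context without consuming it, so the matched span excludes the asserted characters.
Scanning left to right: at [5:9] → 'njfn'; at [11:12] → 'l'.
`findall` yields the raw match text (2 of them) because the pattern has no groups.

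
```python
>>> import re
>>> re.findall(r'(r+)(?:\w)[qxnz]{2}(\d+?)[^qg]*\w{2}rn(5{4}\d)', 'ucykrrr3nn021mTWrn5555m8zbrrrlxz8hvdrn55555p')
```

[('rrr', '0', '55555')]

This matches one or more of a literal 'r' (captured); then a word character (non-capturing group); then exactly 2 of one of [qxnz]; then one or more of a digit (lazy) (captured); then zero or more of any character except [qg], then exactly 2 of a word character, then the literal 'rn'; then exactly 4 of a literal '5', then a digit (captured).
With the lazy modifier that quantifier settles for the fewest repetitions that let the rest of the pattern succeed (the atoms after it are unaffected and can still be greedy).
Matches: at [4:43] match 'rrr3nn021mTWrn5555m8zbrrrlxz8hvdrn55555', groups = ('rrr', '0', '55555').
Multiple groups make `findall` return tuples — one 3-tuple for the one match.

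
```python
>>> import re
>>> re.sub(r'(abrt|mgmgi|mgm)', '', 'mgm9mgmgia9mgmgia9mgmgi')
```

'9a9a9'

Branches in `(...|...)` are attempted left-to-right; the first branch that allows the whole pattern to succeed is taken.
Matches: at [0:3] → 'mgm'; at [4:9] → 'mgmgi'; at [11:16] → 'mgmgi'; at [18:23] → 'mgmgi'.
`sub` substitutes '' at each match site.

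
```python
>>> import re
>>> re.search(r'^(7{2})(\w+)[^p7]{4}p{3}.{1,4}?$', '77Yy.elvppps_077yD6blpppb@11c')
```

None

This matches anchored at the start of the string; then exactly 2 of a literal '7' (captured); then one or more of a word character (captured); then exactly 4 of any character except [p7], then exactly 3 of a literal 'p', then 1 to 4 of any character (lazy); then anchored at the end.
`re.search` scans for the first position where the pattern succeeds.
Here nothing in the string fits, so the call returns None.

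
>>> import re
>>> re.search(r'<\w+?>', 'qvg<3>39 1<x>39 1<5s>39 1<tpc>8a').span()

(3, 6)

The match spans [3:6] → '<3>'.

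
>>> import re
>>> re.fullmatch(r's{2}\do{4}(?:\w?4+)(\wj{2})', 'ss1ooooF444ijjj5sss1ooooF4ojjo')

None

For `fullmatch`, every character of the input must be accounted for by the pattern.
Here there's no way to consume every character, so the call returns None.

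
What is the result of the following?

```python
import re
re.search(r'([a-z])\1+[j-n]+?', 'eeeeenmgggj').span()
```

(0, 6)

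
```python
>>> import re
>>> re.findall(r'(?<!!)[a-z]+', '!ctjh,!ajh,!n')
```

['tjh', 'jh']

`(?!…)`/`(?<!…)` only lets a position through if the neighbouring text does NOT match; no characters are consumed.
Matches: at [2:5] → 'tjh'; at [8:10] → 'jh'.
`findall` yields the raw match text (2 of them) because the pattern has no groups.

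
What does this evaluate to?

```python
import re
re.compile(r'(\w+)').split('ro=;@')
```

['', 'ro', '=;@']

This matches one or more of a word character (captured).
Matches to split on: at [0:2] → 'ro'.
With a capturing group present, the delimiter's captured portion is kept in the result list.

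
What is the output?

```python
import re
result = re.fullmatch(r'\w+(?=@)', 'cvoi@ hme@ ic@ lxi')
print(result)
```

None

The lookaround is zero-width — it requires the adjacent text to match without consuming it, so the asserted text isn't part of the match.
`fullmatch` succeeds only if the pattern covers the string from start to end.
Here the string isn't matched end-to-end, so the call returns None.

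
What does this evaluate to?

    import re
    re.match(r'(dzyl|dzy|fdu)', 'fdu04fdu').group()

`re.match` won't scan ahead — the pattern has to work from the very first character.
The match spans [0:3] → 'fdu'.

'fdu'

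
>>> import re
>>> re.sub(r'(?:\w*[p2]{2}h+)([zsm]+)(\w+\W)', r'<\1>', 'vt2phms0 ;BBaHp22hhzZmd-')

'<ms>;<z>'

Pattern: zero or more of a word character, then exactly 2 of one of [p2], then one or more of the literal 'h' (non-capturing group); then one or more of one of [zsm] (captured); then one or more of a word character, then a non-word character (captured).
`\1` in the replacement pulls in group 1's text for each match.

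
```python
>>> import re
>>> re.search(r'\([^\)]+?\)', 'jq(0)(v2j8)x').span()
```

(2, 5)

`search` walks the string left to right and returns the first match it finds.
The match spans [2:5] → '(0)'.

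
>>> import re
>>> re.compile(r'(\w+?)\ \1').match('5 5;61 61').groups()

The match spans [0:3] → '5 5'.
Captured: group 1 = '5'.

('5',)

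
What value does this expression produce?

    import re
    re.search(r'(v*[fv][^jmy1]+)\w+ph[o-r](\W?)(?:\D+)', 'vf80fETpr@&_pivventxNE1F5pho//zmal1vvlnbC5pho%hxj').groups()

The match spans [0:34] → 'vf80fETpr@&_pivventxNE1F5pho//zmal'.
Captured: group 1 = 'vf80fETpr@&_pivventxNE', group 2 = '/'.

('vf80fETpr@&_pivventxNE', '/')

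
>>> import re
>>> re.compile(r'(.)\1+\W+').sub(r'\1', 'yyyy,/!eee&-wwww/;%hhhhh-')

A backreference is literal: `\1` must see the identical characters the first group matched.
Matches: at [0:7] → 'yyyy,/!'; at [7:12] → 'eee&-'; at [12:19] → 'wwww/;%'; at [19:25] → 'hhhhh-'.
Each match is replaced using the text its own group 1 captured.

'yewh'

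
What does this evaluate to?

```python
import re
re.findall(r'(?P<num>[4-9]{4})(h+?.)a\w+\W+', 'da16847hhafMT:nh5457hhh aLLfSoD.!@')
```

[('6847', 'hh'), ('5457', 'hhh ')]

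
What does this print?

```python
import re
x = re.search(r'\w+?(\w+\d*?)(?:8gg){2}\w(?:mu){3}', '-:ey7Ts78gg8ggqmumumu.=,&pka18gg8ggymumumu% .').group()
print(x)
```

The pattern matches one or more of a word character (lazy); then one or more of a word character, then zero or more of a digit (lazy) (captured); then the literal '8gg' repeated 2 times, then a word character, then the literal 'mu' repeated 3 times.
`search` walks the string left to right and returns the first match it finds.
The match spans [2:21] → 'ey7Ts78gg8ggqmumumu'.
Captured: group 1 = 'y7Ts7'.

ey7Ts78gg8ggqmumumu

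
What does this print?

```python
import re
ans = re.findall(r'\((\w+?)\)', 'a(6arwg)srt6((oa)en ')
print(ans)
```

['6arwg', 'oa']

Because there's exactly one group, `findall` drops the full match and keeps group 1 from each hit.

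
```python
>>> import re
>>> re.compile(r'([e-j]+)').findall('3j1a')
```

This matches one or more of a character in [e-j] (captured).
One capturing group, so `findall` returns just the captured substring from the one match — 1 in all.

['j']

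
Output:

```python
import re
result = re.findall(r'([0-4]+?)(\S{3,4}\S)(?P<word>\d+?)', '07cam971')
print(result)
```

This matches one or more of a character in [0-4] (lazy) (captured); then 3 to 4 of a non-whitespace character, then a non-whitespace character (captured); then one or more of a digit (lazy) (captured as 'word').
Scanning left to right: at [0:7] match '07cam97', groups = ('0', '7cam9', '7').
With 3 capturing groups, `findall` returns a 3-tuple per match.

[('0', '7cam9', '7')]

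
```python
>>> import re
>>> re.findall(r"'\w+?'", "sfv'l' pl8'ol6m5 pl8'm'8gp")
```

Walking the string: at [3:6] → "'l'"; at [20:23] → "'m'".
With no groups in the pattern, `findall` gives back each whole match — 2 here.

["'l'", "'m'"]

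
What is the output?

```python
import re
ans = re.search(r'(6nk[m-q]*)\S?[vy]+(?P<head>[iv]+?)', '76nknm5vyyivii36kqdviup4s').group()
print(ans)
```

Pattern: the literal '6nk', then zero or more of a character in [m-q] (captured); then optionally a non-whitespace character, then one or more of one of [vy]; then one or more of one of [iv] (lazy) (captured as 'head').
Because the quantifier is non-greedy, it stops expanding at the earliest point where the rest of the pattern can succeed.
Unlike `match`, `search` isn't anchored — it looks for the pattern anywhere in the string.
The match spans [1:11] → '6nknm5vyyi'.
Captured: group 1 = '6nknm', group 2 = 'i'.

6nknm5vyyi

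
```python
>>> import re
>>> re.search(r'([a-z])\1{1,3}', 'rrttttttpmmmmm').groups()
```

('r',)

The backreference `\1` re-matches whatever the first group consumed, character for character.
Unlike `match`, `search` isn't anchored — it looks for the pattern anywhere in the string.
The match spans [0:2] → 'rr'.
Captured: group 1 = 'r'.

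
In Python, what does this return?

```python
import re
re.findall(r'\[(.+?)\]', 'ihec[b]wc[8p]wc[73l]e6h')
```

With the lazy modifier that quantifier settles for the fewest repetitions that let the rest of the pattern succeed (the atoms after it are unaffected and can still be greedy).
One capturing group, so `findall` returns just the captured substring from each match — 3 in all.

['b', '8p', '73l']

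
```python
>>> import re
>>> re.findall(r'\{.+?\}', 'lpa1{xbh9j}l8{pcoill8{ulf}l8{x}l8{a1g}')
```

Lazy quantifiers expand one character at a time until the remainder of the pattern can match.
`findall` yields the raw match text (4 of them) because the pattern has no groups.

['{xbh9j}', '{pcoill8{ulf}', '{x}', '{a1g}']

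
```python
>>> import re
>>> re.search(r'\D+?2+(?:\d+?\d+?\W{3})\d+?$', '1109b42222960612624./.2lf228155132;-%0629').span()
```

Pattern: one or more of a non-digit (lazy), then one or more of the literal '2'; then one or more of a digit (lazy), then one or more of a digit (lazy), then exactly 3 of a non-word character (non-capturing group); then one or more of a digit (lazy); then anchored at the end.
Unlike `match`, `search` isn't anchored — it looks for the pattern anywhere in the string.
The match spans [23:41] → 'lf228155132;-%0629'.

(23, 41)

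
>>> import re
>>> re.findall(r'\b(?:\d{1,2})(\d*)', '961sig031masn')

['1']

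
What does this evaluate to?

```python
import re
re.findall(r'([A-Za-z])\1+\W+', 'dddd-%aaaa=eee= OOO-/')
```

['d', 'a', 'e', 'O']

`\1` is not a pattern — it's the concrete string captured by group 1, re-applied verbatim.
Because there's exactly one group, `findall` drops the full match and keeps group 1 from each hit.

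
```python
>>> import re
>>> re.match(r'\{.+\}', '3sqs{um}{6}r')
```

`re.match` won't scan ahead — the pattern has to work from the very first character.
Here position 0 doesn't satisfy it, so the call returns None.

None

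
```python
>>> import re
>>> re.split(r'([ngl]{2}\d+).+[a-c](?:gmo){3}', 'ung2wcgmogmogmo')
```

['u', 'ng2', '']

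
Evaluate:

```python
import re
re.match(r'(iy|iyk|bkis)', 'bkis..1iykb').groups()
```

With `match`, the pattern is implicitly anchored at the beginning.
The match spans [0:4] → 'bkis'.
Captured: group 1 = 'bkis'.

('bkis',)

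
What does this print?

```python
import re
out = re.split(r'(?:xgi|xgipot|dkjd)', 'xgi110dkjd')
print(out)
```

['', '110', '']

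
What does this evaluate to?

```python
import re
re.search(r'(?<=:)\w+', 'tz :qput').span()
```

Lookahead/lookbehind check context without consuming it, so the matched span excludes the asserted characters.
The match spans [4:8] → 'qput'.

(4, 8)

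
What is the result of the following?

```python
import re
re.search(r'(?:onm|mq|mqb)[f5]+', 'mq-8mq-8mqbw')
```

None

Here no position works, so the call returns None.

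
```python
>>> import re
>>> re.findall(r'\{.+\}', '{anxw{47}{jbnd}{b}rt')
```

Matches: at [0:18] → '{anxw{47}{jbnd}{b}'.
With no groups in the pattern, `findall` gives back each whole match — 1 here.

['{anxw{47}{jbnd}{b}']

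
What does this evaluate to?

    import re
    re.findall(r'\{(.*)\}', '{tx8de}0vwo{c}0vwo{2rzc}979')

['tx8de}0vwo{c}0vwo{2rzc']

Walking the string: at [0:24] match '{tx8de}0vwo{c}0vwo{2rzc}', group 1 = 'tx8de}0vwo{c}0vwo{2rzc'.
`findall` collects group 1 from the one match (1 total).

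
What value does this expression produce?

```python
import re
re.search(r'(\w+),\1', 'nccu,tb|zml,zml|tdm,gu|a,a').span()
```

After group 1 captures some text, `\1` only succeeds where that same text appears again.
The match spans [8:15] → 'zml,zml'.

(8, 15)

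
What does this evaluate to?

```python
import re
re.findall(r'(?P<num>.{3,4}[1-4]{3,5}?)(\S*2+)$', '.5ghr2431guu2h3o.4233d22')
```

Because the quantifier is non-greedy, it stops expanding at the earliest point where the rest of the pattern can succeed.
With 2 capturing groups, `findall` returns a 2-tuple per match.

[('5ghr243', '1guu2h3o.4233d22')]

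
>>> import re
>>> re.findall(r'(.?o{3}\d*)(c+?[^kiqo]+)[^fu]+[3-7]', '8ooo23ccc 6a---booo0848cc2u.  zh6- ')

[('8ooo23', 'ccc 6a---b')]

`findall` packs the 2 group values into a tuple for every match.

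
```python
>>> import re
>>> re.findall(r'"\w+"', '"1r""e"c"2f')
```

['"1r"', '"e"']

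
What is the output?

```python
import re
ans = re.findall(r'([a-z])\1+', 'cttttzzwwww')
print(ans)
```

['t', 'z', 'w']

After group 1 captures some text, `\1` only succeeds where that same text appears again.
`findall` collects group 1 from each match (3 total).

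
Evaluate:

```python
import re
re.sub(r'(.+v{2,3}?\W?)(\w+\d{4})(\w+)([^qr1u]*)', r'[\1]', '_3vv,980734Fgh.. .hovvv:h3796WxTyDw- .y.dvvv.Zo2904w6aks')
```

Pattern: one or more of any character, then 2 to 3 of a literal 'v' (lazy), then optionally a non-word character (captured); then one or more of a word character, then exactly 4 of a digit (captured); then one or more of a word character (captured); then zero or more of any character except [qr1u] (captured).
Matches: at [0:56] → '_3vv,980734Fgh.. .hovvv:h3796WxTyDw- .y.dvvv.Zo2904w6aks'.
Each match is replaced using the text its own group 1 captured.

'[_3vv,980734Fgh.. .hovvv:h3796WxTyDw- .y.dvvv.]'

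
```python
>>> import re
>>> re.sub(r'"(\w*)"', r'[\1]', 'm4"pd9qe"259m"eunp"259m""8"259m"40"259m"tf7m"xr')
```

'm4[pd9qe]259m[eunp]259m[]8[259m]40[259m]tf7m"xr'

Each match is replaced using the text its own group 1 captured.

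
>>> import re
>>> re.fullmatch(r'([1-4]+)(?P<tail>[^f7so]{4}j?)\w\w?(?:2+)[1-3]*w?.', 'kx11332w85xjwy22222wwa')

None

This matches one or more of a character in [1-4] (captured); then exactly 4 of any character except [f7so], then optionally the literal 'j' (captured as 'tail'); then a word character, then optionally a word character; then one or more of a literal '2' (non-capturing group); then zero or more of a character in [1-3], then optionally the literal 'w', then any character.
`re.fullmatch` requires the pattern to consume the entire string.
Here the string isn't matched end-to-end, so the call returns None.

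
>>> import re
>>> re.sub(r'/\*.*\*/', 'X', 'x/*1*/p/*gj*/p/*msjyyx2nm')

'xXp/*msjyyx2nm'

Every occurrence is swapped for 'X'.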